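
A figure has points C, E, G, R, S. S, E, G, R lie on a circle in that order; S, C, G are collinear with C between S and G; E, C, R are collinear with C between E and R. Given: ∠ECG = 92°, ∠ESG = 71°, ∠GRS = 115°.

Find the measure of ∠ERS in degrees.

1. ∠GES = 65°  [cyclic SEGR, opposite ∠E+∠R]
2. ∠EGS = 44°  [△SEG]
3. ∠ERS = 44°  [same arc SE]

∠ERS = 44°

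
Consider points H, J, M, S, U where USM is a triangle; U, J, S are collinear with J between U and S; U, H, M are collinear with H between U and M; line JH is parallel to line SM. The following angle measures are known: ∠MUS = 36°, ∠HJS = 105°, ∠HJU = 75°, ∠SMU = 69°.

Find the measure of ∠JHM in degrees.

∠JHM = 111°

1. ∠HUJ = 36°  [J on US, H on UM]
2. ∠JHU = 69°  [△UJH]
3. ∠JHM = 111°  [linear pair at H on UM]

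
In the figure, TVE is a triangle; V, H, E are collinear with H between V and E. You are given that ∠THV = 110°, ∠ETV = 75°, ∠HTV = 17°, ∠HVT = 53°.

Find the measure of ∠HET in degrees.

∠HET = 52°

1. ∠EVT = 53°  [H on ray VE]
2. ∠TEV = 52°  [△TVE]
3. ∠HET = 52°  [H on ray EV]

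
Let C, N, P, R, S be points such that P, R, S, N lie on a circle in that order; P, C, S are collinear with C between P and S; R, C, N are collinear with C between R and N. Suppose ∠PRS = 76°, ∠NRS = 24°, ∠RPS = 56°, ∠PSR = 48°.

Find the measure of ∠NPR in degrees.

1. ∠RNS = 56°  [same arc RS]
2. ∠NSR = 100°  [△RSN]
3. ∠NPR = 80°  [cyclic PRSN, opposite ∠P+∠S]

∠NPR = 80°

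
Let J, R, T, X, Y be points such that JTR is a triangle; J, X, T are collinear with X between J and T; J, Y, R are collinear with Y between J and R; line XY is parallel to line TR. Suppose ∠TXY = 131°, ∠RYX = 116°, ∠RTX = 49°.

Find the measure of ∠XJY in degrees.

∠XJY = 67°

1. ∠JXY = 49°  [linear pair at X on JT]
2. ∠JYX = 64°  [linear pair at Y on JR]
3. ∠XJY = 67°  [△JXY]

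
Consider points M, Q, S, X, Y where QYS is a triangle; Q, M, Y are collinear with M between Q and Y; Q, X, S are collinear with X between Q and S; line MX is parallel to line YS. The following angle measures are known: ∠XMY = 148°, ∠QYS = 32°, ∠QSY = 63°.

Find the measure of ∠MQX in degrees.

1. ∠QMX = 32°  [linear pair at M on QY]
2. ∠MXQ = 63°  [MX∥YS, corresponding at X]
3. ∠MQX = 85°  [△QMX]

∠MQX = 85°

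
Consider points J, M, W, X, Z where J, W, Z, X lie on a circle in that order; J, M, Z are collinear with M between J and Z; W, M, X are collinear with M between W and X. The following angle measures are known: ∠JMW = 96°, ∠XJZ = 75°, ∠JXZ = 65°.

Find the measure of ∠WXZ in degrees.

∠WXZ = 44°

1. ∠XMZ = 96°  [vertical angles at M]
2. ∠JZX = 40°  [△JZX]
3. ∠WXZ = 44°  [△ZMX]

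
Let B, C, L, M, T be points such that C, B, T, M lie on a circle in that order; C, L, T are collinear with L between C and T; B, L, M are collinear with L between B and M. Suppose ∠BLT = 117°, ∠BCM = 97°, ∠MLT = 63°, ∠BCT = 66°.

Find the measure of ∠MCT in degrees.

1. ∠BTM = 83°  [cyclic CBTM, opposite ∠C+∠T]
2. ∠BMT = 66°  [same arc BT]
3. ∠MBT = 31°  [△BTM]
4. ∠MCT = 31°  [same arc TM]

∠MCT = 31°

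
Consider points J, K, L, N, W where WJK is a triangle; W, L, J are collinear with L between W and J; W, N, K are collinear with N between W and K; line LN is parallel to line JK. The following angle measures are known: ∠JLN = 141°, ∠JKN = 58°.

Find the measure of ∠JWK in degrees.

∠JWK = 83°

1. ∠NLW = 39°  [linear pair at L on WJ]
2. ∠JKW = 58°  [N on ray KW]
3. ∠KJW = 39°  [LN∥JK, corresponding at L]
4. ∠JWK = 83°  [△WJK]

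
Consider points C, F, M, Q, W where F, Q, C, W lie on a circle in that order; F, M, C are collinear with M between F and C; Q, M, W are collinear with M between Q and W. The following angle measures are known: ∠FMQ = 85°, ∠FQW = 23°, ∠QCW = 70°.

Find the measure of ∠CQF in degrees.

∠CQF = 61°

1. ∠CFQ = 72°  [△FMQ]
2. ∠QFW = 110°  [cyclic FQCW, opposite ∠F+∠C]
3. ∠FWQ = 47°  [△FQW]
4. ∠FCQ = 47°  [same arc FQ]
5. ∠CQF = 61°  [△FQC]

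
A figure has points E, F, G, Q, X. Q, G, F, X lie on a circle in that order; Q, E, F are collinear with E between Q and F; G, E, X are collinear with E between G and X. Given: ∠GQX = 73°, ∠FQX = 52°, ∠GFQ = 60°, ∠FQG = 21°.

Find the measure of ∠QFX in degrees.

∠QFX = 47°

1. ∠GXQ = 60°  [same arc QG]
2. ∠QGX = 47°  [△QGX]
3. ∠QFX = 47°  [same arc QX]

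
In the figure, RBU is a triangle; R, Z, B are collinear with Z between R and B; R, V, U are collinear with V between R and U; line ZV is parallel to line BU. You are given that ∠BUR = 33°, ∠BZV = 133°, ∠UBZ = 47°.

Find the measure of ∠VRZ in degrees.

1. ∠RVZ = 33°  [ZV∥BU, corresponding at V]
2. ∠RZV = 47°  [linear pair at Z on RB]
3. ∠VRZ = 100°  [△RZV]

∠VRZ = 100°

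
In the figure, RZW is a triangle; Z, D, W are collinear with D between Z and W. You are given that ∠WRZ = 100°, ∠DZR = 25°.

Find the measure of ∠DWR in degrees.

∠DWR = 55°

1. ∠RZW = 25°  [D on ray ZW]
2. ∠RWZ = 55°  [△RZW]
3. ∠DWR = 55°  [D on ray WZ]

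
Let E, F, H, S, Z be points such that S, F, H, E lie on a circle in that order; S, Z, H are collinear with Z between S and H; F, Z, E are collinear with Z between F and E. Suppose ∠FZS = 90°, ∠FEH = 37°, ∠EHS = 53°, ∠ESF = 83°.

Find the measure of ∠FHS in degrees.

1. ∠EFS = 53°  [same arc SE]
2. ∠FES = 44°  [△SFE]
3. ∠FHS = 44°  [same arc SF]

∠FHS = 44°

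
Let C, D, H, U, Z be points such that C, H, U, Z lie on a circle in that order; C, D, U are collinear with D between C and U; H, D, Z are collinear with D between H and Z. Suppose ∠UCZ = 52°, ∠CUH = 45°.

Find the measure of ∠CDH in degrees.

1. ∠UHZ = 52°  [same arc UZ]
2. ∠HDU = 83°  [△HDU]
3. ∠CDH = 97°  [linear pair at D on CU]

∠CDH = 97°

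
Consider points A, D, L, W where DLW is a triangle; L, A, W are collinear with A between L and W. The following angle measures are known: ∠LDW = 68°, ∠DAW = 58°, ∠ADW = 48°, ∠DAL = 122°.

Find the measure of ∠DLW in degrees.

1. ∠AWD = 74°  [△DAW]
2. ∠DWL = 74°  [A on ray WL]
3. ∠DLW = 38°  [△DLW]

∠DLW = 38°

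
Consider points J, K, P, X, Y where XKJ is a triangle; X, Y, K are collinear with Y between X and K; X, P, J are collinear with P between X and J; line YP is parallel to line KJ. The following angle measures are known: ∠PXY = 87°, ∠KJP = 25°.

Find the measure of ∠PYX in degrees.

1. ∠JXK = 87°  [Y on XK, P on XJ]
2. ∠KJX = 25°  [P on ray JX]
3. ∠JKX = 68°  [△XKJ]
4. ∠PYX = 68°  [YP∥KJ, corresponding at Y]

∠PYX = 68°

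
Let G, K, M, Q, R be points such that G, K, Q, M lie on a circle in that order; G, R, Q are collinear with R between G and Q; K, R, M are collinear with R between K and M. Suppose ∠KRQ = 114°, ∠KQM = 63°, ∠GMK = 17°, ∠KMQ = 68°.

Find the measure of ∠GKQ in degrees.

1. ∠GQK = 17°  [same arc GK]
2. ∠KGQ = 68°  [same arc KQ]
3. ∠GKQ = 95°  [△GKQ]

∠GKQ = 95°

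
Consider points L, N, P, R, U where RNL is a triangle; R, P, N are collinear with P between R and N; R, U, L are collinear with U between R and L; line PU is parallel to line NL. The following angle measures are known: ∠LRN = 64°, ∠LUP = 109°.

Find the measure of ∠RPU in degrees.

1. ∠PRU = 64°  [P on RN, U on RL]
2. ∠PUR = 71°  [linear pair at U on RL]
3. ∠RPU = 45°  [△RPU]

∠RPU = 45°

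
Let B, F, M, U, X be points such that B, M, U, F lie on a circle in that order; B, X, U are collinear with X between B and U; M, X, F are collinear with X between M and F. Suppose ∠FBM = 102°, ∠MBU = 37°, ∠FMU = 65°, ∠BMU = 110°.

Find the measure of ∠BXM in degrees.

∠BXM = 98°

1. ∠BUM = 33°  [△BMU]
2. ∠MXU = 82°  [△MXU]
3. ∠BXM = 98°  [linear pair at X on BU]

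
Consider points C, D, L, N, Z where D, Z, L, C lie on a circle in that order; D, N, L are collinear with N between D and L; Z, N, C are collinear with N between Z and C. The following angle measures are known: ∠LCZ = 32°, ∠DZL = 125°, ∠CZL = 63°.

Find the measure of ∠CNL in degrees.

1. ∠DCL = 55°  [cyclic DZLC, opposite ∠Z+∠C]
2. ∠CDL = 63°  [same arc LC]
3. ∠CLD = 62°  [△DLC]
4. ∠CNL = 86°  [△LNC]

∠CNL = 86°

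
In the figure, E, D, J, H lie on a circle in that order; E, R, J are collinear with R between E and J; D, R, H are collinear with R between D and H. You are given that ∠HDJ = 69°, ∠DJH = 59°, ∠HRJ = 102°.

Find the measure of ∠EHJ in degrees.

∠EHJ = 85°

1. ∠HEJ = 69°  [same arc JH]
2. ∠DHJ = 52°  [△DJH]
3. ∠EJH = 26°  [△JRH]
4. ∠EHJ = 85°  [△EJH]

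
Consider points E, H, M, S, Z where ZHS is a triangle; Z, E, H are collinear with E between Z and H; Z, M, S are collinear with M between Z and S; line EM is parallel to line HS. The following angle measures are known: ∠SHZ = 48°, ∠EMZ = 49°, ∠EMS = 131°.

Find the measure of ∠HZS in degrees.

1. ∠MEZ = 48°  [EM∥HS, corresponding at E]
2. ∠EZM = 83°  [△ZEM]
3. ∠HZS = 83°  [E on ZH, M on ZS]

∠HZS = 83°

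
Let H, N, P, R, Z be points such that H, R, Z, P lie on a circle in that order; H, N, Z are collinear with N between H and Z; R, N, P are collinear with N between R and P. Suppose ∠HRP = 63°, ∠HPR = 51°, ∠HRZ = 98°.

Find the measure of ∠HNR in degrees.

1. ∠HZR = 51°  [same arc HR]
2. ∠RHZ = 31°  [△HRZ]
3. ∠HNR = 86°  [△HNR]

∠HNR = 86°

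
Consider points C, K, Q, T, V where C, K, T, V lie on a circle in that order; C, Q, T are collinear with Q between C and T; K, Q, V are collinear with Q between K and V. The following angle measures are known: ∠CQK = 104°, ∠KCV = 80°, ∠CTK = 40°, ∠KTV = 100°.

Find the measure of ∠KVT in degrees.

∠KVT = 16°

1. ∠KQT = 76°  [linear pair at Q on CT]
2. ∠TKV = 64°  [△KQT]
3. ∠KVT = 16°  [△KTV]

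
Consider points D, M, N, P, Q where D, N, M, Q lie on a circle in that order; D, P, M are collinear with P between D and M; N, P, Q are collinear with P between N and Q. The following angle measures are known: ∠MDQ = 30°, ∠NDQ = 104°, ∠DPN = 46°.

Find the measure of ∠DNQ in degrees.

∠DNQ = 60°

1. ∠MNQ = 30°  [same arc MQ]
2. ∠NMQ = 76°  [cyclic DNMQ, opposite ∠D+∠M]
3. ∠MPQ = 46°  [vertical angles at P]
4. ∠MQN = 74°  [△NMQ]
5. ∠DMQ = 60°  [△MPQ]
6. ∠DNQ = 60°  [same arc DQ]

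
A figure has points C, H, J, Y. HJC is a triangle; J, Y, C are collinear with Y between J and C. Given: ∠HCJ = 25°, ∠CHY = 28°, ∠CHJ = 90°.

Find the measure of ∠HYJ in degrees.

∠HYJ = 53°

1. ∠HCY = 25°  [Y on ray CJ]
2. ∠CYH = 127°  [△HYC]
3. ∠HYJ = 53°  [linear pair at Y on JC]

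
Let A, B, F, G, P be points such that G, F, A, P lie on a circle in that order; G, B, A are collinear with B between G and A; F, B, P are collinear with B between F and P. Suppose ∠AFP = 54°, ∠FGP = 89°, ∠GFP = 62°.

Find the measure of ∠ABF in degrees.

1. ∠AGP = 54°  [same arc AP]
2. ∠FPG = 29°  [△GFP]
3. ∠GBP = 97°  [△GBP]
4. ∠ABF = 97°  [vertical angles at B]

∠ABF = 97°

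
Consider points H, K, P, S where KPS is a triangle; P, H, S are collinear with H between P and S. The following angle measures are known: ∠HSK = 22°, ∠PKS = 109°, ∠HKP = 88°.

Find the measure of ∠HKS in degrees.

∠HKS = 21°

1. ∠KSP = 22°  [H on ray SP]
2. ∠KPS = 49°  [△KPS]
3. ∠HPK = 49°  [H on ray PS]
4. ∠KHP = 43°  [△KPH]
5. ∠KHS = 137°  [linear pair at H on PS]
6. ∠HKS = 21°  [△KHS]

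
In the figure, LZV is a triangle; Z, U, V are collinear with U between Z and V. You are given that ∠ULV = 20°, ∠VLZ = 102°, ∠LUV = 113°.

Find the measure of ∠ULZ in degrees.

1. ∠LVU = 47°  [△LUV]
2. ∠LUZ = 67°  [linear pair at U on ZV]
3. ∠LVZ = 47°  [U on ray VZ]
4. ∠LZV = 31°  [△LZV]
5. ∠LZU = 31°  [U on ray ZV]
6. ∠ULZ = 82°  [△LZU]

∠ULZ = 82°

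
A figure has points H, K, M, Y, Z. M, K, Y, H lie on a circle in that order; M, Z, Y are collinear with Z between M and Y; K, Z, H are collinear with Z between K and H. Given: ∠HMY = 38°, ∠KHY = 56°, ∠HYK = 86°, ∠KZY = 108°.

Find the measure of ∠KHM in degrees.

∠KHM = 34°

1. ∠KMY = 56°  [same arc KY]
2. ∠HMK = 94°  [cyclic MKYH, opposite ∠M+∠Y]
3. ∠KZM = 72°  [linear pair at Z on MY]
4. ∠HKM = 52°  [△MZK]
5. ∠KHM = 34°  [△MKH]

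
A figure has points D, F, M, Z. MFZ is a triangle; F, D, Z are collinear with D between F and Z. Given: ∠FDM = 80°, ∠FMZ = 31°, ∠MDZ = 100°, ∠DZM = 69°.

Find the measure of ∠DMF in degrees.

∠DMF = 20°

1. ∠FZM = 69°  [D on ray ZF]
2. ∠MFZ = 80°  [△MFZ]
3. ∠DFM = 80°  [D on ray FZ]
4. ∠DMF = 20°  [△MFD]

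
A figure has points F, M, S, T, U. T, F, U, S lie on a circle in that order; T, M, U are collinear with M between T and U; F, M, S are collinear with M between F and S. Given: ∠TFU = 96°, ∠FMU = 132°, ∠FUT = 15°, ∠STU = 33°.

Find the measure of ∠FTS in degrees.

∠FTS = 102°

1. ∠FTU = 69°  [△TFU]
2. ∠FMT = 48°  [linear pair at M on TU]
3. ∠FST = 15°  [same arc TF]
4. ∠SFT = 63°  [△TMF]
5. ∠FTS = 102°  [△TFS]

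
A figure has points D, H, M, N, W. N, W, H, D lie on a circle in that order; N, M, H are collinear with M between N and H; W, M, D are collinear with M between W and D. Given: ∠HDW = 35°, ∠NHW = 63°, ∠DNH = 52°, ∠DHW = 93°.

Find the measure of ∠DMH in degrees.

∠DMH = 115°

1. ∠NDW = 63°  [same arc NW]
2. ∠DMN = 65°  [△NMD]
3. ∠DMH = 115°  [linear pair at M on NH]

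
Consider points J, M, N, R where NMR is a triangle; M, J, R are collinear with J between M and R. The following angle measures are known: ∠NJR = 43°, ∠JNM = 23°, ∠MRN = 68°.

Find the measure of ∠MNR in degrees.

∠MNR = 92°

1. ∠MJN = 137°  [linear pair at J on MR]
2. ∠JMN = 20°  [△NMJ]
3. ∠NMR = 20°  [J on ray MR]
4. ∠MNR = 92°  [△NMR]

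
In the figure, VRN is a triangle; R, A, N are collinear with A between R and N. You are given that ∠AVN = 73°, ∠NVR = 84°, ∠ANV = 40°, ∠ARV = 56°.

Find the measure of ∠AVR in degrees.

1. ∠NAV = 67°  [△VAN]
2. ∠RAV = 113°  [linear pair at A on RN]
3. ∠AVR = 11°  [△VRA]

∠AVR = 11°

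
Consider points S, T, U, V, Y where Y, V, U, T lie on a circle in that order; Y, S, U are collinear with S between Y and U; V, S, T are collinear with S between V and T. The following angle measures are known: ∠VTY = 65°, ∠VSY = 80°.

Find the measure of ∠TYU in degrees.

1. ∠VUY = 65°  [same arc YV]
2. ∠USV = 100°  [linear pair at S on YU]
3. ∠TVU = 15°  [△VSU]
4. ∠TYU = 15°  [same arc UT]

∠TYU = 15°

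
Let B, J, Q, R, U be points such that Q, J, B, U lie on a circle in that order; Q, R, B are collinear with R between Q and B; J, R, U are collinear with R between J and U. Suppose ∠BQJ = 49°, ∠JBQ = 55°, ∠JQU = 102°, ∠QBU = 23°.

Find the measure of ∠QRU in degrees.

∠QRU = 72°

1. ∠BUJ = 49°  [same arc JB]
2. ∠BRU = 108°  [△BRU]
3. ∠QRU = 72°  [linear pair at R on QB]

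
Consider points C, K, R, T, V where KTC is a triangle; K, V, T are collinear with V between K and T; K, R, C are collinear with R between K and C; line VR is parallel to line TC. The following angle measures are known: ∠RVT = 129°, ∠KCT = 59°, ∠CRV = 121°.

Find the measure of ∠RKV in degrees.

1. ∠KVR = 51°  [linear pair at V on KT]
2. ∠KRV = 59°  [VR∥TC, corresponding at R]
3. ∠RKV = 70°  [△KVR]

∠RKV = 70°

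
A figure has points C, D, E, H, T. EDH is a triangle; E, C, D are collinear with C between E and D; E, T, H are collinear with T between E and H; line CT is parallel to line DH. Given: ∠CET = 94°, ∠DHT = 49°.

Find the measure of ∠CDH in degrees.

1. ∠DEH = 94°  [C on ED, T on EH]
2. ∠DHE = 49°  [T on ray HE]
3. ∠EDH = 37°  [△EDH]
4. ∠CDH = 37°  [C on ray DE]

∠CDH = 37°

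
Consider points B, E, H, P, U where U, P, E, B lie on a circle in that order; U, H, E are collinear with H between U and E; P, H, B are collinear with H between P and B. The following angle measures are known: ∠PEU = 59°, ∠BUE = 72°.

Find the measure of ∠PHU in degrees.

∠PHU = 131°

1. ∠BPE = 72°  [same arc EB]
2. ∠EHP = 49°  [△PHE]
3. ∠PHU = 131°  [linear pair at H on UE]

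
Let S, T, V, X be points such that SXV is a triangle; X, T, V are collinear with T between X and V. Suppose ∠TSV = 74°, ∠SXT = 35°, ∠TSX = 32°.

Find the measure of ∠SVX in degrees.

∠SVX = 39°

1. ∠STX = 113°  [△SXT]
2. ∠STV = 67°  [linear pair at T on XV]
3. ∠SVT = 39°  [△STV]
4. ∠SVX = 39°  [T on ray VX]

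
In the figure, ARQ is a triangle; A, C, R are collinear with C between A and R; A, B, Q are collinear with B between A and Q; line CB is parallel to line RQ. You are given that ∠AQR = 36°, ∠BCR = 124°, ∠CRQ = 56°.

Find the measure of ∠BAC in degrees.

∠BAC = 88°

1. ∠ABC = 36°  [CB∥RQ, corresponding at B]
2. ∠ACB = 56°  [linear pair at C on AR]
3. ∠BAC = 88°  [△ACB]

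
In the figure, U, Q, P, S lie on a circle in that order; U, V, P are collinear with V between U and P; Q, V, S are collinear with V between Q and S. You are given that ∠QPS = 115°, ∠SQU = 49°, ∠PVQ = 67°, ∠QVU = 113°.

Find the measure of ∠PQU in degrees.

1. ∠QUS = 65°  [cyclic UQPS, opposite ∠U+∠P]
2. ∠QSU = 66°  [△UQS]
3. ∠PUQ = 18°  [△UVQ]
4. ∠QPU = 66°  [same arc UQ]
5. ∠PQU = 96°  [△UQP]

∠PQU = 96°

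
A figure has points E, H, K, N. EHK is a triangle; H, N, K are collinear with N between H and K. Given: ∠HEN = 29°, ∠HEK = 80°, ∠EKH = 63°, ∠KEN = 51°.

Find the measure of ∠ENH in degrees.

∠ENH = 114°

1. ∠EKN = 63°  [N on ray KH]
2. ∠ENK = 66°  [△ENK]
3. ∠ENH = 114°  [linear pair at N on HK]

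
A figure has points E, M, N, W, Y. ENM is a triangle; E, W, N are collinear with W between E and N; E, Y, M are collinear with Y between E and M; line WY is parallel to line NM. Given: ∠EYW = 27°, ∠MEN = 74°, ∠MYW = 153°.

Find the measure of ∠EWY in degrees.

∠EWY = 79°

1. ∠EMN = 27°  [WY∥NM, corresponding at Y]
2. ∠ENM = 79°  [△ENM]
3. ∠EWY = 79°  [WY∥NM, corresponding at W]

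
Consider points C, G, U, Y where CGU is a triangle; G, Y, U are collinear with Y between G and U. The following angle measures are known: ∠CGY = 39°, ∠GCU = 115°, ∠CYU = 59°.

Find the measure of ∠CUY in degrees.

∠CUY = 26°

1. ∠CGU = 39°  [Y on ray GU]
2. ∠CUG = 26°  [△CGU]
3. ∠CUY = 26°  [Y on ray UG]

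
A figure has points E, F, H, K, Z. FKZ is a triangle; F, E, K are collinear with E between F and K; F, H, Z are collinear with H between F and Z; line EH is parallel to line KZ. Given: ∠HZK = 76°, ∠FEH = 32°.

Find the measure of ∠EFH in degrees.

1. ∠FZK = 76°  [H on ray ZF]
2. ∠FKZ = 32°  [EH∥KZ, corresponding at E]
3. ∠KFZ = 72°  [△FKZ]
4. ∠EFH = 72°  [E on FK, H on FZ]

∠EFH = 72°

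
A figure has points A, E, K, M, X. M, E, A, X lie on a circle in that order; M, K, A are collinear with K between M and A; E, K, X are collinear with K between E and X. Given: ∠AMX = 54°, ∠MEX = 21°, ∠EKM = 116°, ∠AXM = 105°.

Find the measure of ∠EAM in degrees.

1. ∠AEX = 54°  [same arc AX]
2. ∠AKE = 64°  [linear pair at K on MA]
3. ∠EAM = 62°  [△EKA]

∠EAM = 62°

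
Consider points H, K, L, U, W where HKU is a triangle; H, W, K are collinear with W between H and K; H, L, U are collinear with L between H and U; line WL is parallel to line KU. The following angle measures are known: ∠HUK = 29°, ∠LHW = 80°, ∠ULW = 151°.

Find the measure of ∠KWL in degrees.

∠KWL = 109°

1. ∠HLW = 29°  [WL∥KU, corresponding at L]
2. ∠HWL = 71°  [△HWL]
3. ∠KWL = 109°  [linear pair at W on HK]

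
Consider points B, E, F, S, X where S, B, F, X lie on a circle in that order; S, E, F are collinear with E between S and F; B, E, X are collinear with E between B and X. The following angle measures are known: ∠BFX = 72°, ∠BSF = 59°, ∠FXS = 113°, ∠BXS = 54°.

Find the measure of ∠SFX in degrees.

∠SFX = 18°

1. ∠BSX = 108°  [cyclic SBFX, opposite ∠S+∠F]
2. ∠SBX = 18°  [△SBX]
3. ∠SFX = 18°  [same arc SX]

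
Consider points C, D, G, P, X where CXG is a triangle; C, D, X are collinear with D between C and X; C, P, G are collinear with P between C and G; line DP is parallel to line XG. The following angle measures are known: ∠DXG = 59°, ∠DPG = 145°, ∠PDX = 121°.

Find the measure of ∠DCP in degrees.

∠DCP = 86°

1. ∠CPD = 35°  [linear pair at P on CG]
2. ∠CDP = 59°  [linear pair at D on CX]
3. ∠DCP = 86°  [△CDP]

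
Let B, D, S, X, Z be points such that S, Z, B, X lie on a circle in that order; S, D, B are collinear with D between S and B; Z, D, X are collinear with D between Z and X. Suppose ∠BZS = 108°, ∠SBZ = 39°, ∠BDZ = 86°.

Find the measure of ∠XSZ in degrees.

∠XSZ = 88°

1. ∠BSZ = 33°  [△SZB]
2. ∠SXZ = 39°  [same arc SZ]
3. ∠SDZ = 94°  [linear pair at D on SB]
4. ∠SZX = 53°  [△SDZ]
5. ∠XSZ = 88°  [△SZX]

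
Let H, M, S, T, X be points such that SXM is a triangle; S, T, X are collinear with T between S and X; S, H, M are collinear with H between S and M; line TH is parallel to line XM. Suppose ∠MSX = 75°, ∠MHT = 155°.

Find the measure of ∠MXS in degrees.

1. ∠HST = 75°  [T on SX, H on SM]
2. ∠SHT = 25°  [linear pair at H on SM]
3. ∠HTS = 80°  [△STH]
4. ∠MXS = 80°  [TH∥XM, corresponding at T]

∠MXS = 80°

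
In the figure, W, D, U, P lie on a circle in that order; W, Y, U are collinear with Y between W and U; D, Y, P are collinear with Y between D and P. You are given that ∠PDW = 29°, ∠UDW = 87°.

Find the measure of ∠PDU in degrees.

1. ∠PUW = 29°  [same arc WP]
2. ∠UPW = 93°  [cyclic WDUP, opposite ∠D+∠P]
3. ∠PWU = 58°  [△WUP]
4. ∠PDU = 58°  [same arc UP]

∠PDU = 58°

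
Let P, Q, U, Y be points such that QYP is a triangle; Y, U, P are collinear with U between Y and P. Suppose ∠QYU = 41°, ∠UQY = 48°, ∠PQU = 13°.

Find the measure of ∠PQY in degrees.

∠PQY = 61°

1. ∠QUY = 91°  [△QYU]
2. ∠PYQ = 41°  [U on ray YP]
3. ∠PUQ = 89°  [linear pair at U on YP]
4. ∠QPU = 78°  [△QUP]
5. ∠QPY = 78°  [U on ray PY]
6. ∠PQY = 61°  [△QYP]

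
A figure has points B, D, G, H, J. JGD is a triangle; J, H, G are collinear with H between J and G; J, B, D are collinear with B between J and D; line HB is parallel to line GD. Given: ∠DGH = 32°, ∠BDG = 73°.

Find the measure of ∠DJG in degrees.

1. ∠DGJ = 32°  [H on ray GJ]
2. ∠GDJ = 73°  [B on ray DJ]
3. ∠DJG = 75°  [△JGD]

∠DJG = 75°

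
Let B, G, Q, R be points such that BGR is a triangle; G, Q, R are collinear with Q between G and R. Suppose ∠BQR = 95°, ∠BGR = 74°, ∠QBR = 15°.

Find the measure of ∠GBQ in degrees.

1. ∠BQG = 85°  [linear pair at Q on GR]
2. ∠BGQ = 74°  [Q on ray GR]
3. ∠GBQ = 21°  [△BGQ]

∠GBQ = 21°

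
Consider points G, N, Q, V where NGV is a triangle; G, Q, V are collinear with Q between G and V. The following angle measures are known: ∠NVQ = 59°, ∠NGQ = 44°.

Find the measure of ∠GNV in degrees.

∠GNV = 77°

1. ∠GVN = 59°  [Q on ray VG]
2. ∠NGV = 44°  [Q on ray GV]
3. ∠GNV = 77°  [△NGV]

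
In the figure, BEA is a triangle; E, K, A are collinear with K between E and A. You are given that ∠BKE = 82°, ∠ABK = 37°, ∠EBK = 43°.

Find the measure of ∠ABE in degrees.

1. ∠BEK = 55°  [△BEK]
2. ∠AKB = 98°  [linear pair at K on EA]
3. ∠BAK = 45°  [△BKA]
4. ∠AEB = 55°  [K on ray EA]
5. ∠BAE = 45°  [K on ray AE]
6. ∠ABE = 80°  [△BEA]

∠ABE = 80°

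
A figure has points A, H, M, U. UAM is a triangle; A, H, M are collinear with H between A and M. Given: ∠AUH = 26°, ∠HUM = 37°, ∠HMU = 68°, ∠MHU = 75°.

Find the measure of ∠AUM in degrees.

∠AUM = 63°

1. ∠AMU = 68°  [H on ray MA]
2. ∠AHU = 105°  [linear pair at H on AM]
3. ∠HAU = 49°  [△UAH]
4. ∠MAU = 49°  [H on ray AM]
5. ∠AUM = 63°  [△UAM]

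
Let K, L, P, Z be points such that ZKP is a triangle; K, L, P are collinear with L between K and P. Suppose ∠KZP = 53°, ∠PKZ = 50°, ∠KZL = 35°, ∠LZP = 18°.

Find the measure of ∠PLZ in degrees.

∠PLZ = 85°

1. ∠LKZ = 50°  [L on ray KP]
2. ∠KLZ = 95°  [△ZKL]
3. ∠PLZ = 85°  [linear pair at L on KP]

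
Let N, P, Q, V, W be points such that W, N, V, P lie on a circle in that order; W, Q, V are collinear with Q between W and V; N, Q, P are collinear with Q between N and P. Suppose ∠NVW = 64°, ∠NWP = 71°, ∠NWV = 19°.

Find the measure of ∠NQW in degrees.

∠NQW = 116°

1. ∠NPW = 64°  [same arc WN]
2. ∠PNW = 45°  [△WNP]
3. ∠NQW = 116°  [△WQN]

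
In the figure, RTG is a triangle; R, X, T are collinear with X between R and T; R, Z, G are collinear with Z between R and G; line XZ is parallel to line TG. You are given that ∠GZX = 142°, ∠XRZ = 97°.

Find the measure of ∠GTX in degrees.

∠GTX = 45°

1. ∠RZX = 38°  [linear pair at Z on RG]
2. ∠RXZ = 45°  [△RXZ]
3. ∠TXZ = 135°  [linear pair at X on RT]
4. ∠GTX = 45°  [XZ∥TG, co-interior at T–X]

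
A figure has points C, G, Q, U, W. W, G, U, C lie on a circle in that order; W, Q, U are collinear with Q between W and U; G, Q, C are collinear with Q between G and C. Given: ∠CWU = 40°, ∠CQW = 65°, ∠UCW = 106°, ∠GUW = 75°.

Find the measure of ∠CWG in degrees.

∠CWG = 71°

1. ∠CUW = 34°  [△WUC]
2. ∠GCW = 75°  [△WQC]
3. ∠CGW = 34°  [same arc WC]
4. ∠CWG = 71°  [△WGC]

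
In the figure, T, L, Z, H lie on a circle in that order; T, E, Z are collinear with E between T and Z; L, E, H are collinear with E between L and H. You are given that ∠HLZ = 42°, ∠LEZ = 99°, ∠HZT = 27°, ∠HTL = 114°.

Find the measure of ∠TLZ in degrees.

∠TLZ = 69°

1. ∠HTZ = 42°  [same arc ZH]
2. ∠THZ = 111°  [△TZH]
3. ∠TLZ = 69°  [cyclic TLZH, opposite ∠L+∠H]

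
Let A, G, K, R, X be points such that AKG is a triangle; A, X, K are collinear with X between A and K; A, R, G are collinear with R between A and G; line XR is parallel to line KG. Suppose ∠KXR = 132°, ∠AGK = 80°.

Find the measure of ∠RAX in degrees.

1. ∠AXR = 48°  [linear pair at X on AK]
2. ∠ARX = 80°  [XR∥KG, corresponding at R]
3. ∠RAX = 52°  [△AXR]

∠RAX = 52°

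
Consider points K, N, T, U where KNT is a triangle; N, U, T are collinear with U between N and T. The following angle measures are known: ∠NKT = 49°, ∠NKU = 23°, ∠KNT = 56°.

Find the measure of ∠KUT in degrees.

1. ∠KNU = 56°  [U on ray NT]
2. ∠KUN = 101°  [△KNU]
3. ∠KUT = 79°  [linear pair at U on NT]

∠KUT = 79°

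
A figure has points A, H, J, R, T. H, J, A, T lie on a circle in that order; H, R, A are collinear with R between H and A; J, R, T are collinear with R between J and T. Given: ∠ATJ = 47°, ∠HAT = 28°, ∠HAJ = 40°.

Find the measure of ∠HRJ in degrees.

1. ∠AHJ = 47°  [same arc JA]
2. ∠HJT = 28°  [same arc HT]
3. ∠HRJ = 105°  [△HRJ]

∠HRJ = 105°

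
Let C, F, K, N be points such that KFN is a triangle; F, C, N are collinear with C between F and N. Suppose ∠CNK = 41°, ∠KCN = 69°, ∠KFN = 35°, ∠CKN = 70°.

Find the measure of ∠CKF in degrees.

∠CKF = 34°

1. ∠FCK = 111°  [linear pair at C on FN]
2. ∠CFK = 35°  [C on ray FN]
3. ∠CKF = 34°  [△KFC]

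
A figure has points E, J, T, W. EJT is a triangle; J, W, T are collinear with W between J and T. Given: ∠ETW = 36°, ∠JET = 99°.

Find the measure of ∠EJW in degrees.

1. ∠ETJ = 36°  [W on ray TJ]
2. ∠EJT = 45°  [△EJT]
3. ∠EJW = 45°  [W on ray JT]

∠EJW = 45°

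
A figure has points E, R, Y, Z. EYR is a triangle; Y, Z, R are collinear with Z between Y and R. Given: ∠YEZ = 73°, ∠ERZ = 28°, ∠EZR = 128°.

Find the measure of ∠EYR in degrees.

∠EYR = 55°

1. ∠EZY = 52°  [linear pair at Z on YR]
2. ∠EYZ = 55°  [△EYZ]
3. ∠EYR = 55°  [Z on ray YR]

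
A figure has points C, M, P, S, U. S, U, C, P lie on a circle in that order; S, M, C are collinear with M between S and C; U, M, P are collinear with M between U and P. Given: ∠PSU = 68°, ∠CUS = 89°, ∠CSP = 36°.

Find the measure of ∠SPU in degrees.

∠SPU = 59°

1. ∠CPS = 91°  [cyclic SUCP, opposite ∠U+∠P]
2. ∠PCS = 53°  [△SCP]
3. ∠PUS = 53°  [same arc SP]
4. ∠SPU = 59°  [△SUP]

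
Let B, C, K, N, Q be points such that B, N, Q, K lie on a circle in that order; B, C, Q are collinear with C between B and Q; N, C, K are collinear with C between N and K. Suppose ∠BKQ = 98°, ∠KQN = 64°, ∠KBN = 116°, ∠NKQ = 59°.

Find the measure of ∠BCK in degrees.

∠BCK = 84°

1. ∠BNQ = 82°  [cyclic BNQK, opposite ∠N+∠K]
2. ∠KNQ = 57°  [△NQK]
3. ∠NBQ = 59°  [same arc NQ]
4. ∠BQN = 39°  [△BNQ]
5. ∠KBQ = 57°  [same arc QK]
6. ∠BKN = 39°  [same arc BN]
7. ∠BCK = 84°  [△BCK]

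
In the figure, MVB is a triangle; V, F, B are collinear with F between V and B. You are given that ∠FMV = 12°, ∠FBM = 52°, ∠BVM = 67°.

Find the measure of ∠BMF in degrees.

∠BMF = 49°

1. ∠FVM = 67°  [F on ray VB]
2. ∠MFV = 101°  [△MVF]
3. ∠BFM = 79°  [linear pair at F on VB]
4. ∠BMF = 49°  [△MFB]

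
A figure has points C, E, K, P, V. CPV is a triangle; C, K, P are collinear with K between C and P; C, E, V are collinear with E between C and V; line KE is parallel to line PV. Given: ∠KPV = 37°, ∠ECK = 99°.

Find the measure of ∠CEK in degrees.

1. ∠CPV = 37°  [K on ray PC]
2. ∠PCV = 99°  [K on CP, E on CV]
3. ∠CVP = 44°  [△CPV]
4. ∠CEK = 44°  [KE∥PV, corresponding at E]

∠CEK = 44°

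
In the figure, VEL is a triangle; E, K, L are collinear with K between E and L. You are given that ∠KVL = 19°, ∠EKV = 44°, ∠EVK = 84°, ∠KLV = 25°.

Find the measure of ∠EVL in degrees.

∠EVL = 103°

1. ∠KEV = 52°  [△VEK]
2. ∠ELV = 25°  [K on ray LE]
3. ∠LEV = 52°  [K on ray EL]
4. ∠EVL = 103°  [△VEL]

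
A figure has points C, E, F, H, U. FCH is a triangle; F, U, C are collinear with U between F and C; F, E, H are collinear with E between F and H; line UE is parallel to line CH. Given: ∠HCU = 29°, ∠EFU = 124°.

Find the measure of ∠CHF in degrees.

1. ∠FCH = 29°  [U on ray CF]
2. ∠CFH = 124°  [U on FC, E on FH]
3. ∠CHF = 27°  [△FCH]

∠CHF = 27°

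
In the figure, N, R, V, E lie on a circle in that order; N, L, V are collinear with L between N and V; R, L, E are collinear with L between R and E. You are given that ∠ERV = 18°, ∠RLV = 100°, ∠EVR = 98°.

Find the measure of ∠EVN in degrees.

1. ∠REV = 64°  [△RVE]
2. ∠ELN = 100°  [vertical angles at L]
3. ∠ELV = 80°  [linear pair at L on NV]
4. ∠EVN = 36°  [△VLE]

∠EVN = 36°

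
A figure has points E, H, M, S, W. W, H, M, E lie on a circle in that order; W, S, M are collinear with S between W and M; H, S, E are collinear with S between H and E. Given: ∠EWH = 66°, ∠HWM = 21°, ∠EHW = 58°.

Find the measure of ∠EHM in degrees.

∠EHM = 45°

1. ∠EMH = 114°  [cyclic WHME, opposite ∠W+∠M]
2. ∠HEM = 21°  [same arc HM]
3. ∠EHM = 45°  [△HME]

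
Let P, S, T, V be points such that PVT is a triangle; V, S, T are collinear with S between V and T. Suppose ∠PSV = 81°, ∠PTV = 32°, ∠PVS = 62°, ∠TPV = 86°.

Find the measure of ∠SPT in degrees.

∠SPT = 49°

1. ∠PST = 99°  [linear pair at S on VT]
2. ∠PTS = 32°  [S on ray TV]
3. ∠SPT = 49°  [△PST]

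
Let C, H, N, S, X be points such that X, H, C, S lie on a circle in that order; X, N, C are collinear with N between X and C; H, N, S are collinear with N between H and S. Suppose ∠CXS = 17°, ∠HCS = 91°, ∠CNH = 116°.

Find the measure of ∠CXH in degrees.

1. ∠CHS = 17°  [same arc CS]
2. ∠CSH = 72°  [△HCS]
3. ∠CXH = 72°  [same arc HC]

∠CXH = 72°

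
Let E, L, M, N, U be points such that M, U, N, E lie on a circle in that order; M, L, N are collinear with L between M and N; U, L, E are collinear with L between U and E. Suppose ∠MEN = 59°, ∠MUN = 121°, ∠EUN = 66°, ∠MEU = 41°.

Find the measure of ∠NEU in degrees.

∠NEU = 18°

1. ∠EMN = 66°  [same arc NE]
2. ∠ELM = 73°  [△MLE]
3. ∠ENM = 55°  [△MNE]
4. ∠ELN = 107°  [linear pair at L on MN]
5. ∠NEU = 18°  [△NLE]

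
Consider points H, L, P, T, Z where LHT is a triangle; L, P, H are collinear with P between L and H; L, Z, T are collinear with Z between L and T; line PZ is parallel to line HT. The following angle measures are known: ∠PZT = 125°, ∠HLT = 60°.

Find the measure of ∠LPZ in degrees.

∠LPZ = 65°

1. ∠LZP = 55°  [linear pair at Z on LT]
2. ∠PLZ = 60°  [P on LH, Z on LT]
3. ∠LPZ = 65°  [△LPZ]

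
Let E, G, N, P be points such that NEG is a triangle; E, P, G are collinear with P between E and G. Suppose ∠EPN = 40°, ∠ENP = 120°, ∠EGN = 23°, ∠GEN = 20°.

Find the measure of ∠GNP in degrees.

1. ∠GPN = 140°  [linear pair at P on EG]
2. ∠NGP = 23°  [P on ray GE]
3. ∠GNP = 17°  [△NPG]

∠GNP = 17°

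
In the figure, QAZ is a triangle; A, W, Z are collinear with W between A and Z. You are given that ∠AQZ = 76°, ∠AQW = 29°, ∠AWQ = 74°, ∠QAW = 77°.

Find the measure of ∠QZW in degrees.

∠QZW = 27°

1. ∠QAZ = 77°  [W on ray AZ]
2. ∠AZQ = 27°  [△QAZ]
3. ∠QZW = 27°  [W on ray ZA]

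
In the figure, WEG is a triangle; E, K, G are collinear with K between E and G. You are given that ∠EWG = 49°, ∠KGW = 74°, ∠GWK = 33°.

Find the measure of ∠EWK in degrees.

1. ∠GKW = 73°  [△WKG]
2. ∠EGW = 74°  [K on ray GE]
3. ∠EKW = 107°  [linear pair at K on EG]
4. ∠GEW = 57°  [△WEG]
5. ∠KEW = 57°  [K on ray EG]
6. ∠EWK = 16°  [△WEK]

∠EWK = 16°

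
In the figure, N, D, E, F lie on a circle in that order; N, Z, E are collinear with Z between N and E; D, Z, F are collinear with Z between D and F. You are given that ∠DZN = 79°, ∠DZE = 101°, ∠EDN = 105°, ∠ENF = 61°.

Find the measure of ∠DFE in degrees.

1. ∠EZF = 79°  [vertical angles at Z]
2. ∠EFN = 75°  [cyclic NDEF, opposite ∠D+∠F]
3. ∠FEN = 44°  [△NEF]
4. ∠DFE = 57°  [△EZF]

∠DFE = 57°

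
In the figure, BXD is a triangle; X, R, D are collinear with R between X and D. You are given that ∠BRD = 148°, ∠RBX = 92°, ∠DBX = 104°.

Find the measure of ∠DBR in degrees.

∠DBR = 12°

1. ∠BRX = 32°  [linear pair at R on XD]
2. ∠BXR = 56°  [△BXR]
3. ∠BXD = 56°  [R on ray XD]
4. ∠BDX = 20°  [△BXD]
5. ∠BDR = 20°  [R on ray DX]
6. ∠DBR = 12°  [△BRD]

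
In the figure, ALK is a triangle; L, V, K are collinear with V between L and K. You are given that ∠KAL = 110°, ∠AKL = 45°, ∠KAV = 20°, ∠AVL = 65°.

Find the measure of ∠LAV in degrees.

1. ∠ALK = 25°  [△ALK]
2. ∠ALV = 25°  [V on ray LK]
3. ∠LAV = 90°  [△ALV]

∠LAV = 90°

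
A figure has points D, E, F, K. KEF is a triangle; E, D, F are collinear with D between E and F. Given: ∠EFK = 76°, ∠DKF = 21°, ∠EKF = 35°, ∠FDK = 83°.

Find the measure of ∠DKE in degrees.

∠DKE = 14°

1. ∠FEK = 69°  [△KEF]
2. ∠EDK = 97°  [linear pair at D on EF]
3. ∠DEK = 69°  [D on ray EF]
4. ∠DKE = 14°  [△KED]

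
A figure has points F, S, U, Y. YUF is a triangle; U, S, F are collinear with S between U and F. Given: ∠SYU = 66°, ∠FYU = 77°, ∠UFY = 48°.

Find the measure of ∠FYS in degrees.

1. ∠FUY = 55°  [△YUF]
2. ∠SFY = 48°  [S on ray FU]
3. ∠SUY = 55°  [S on ray UF]
4. ∠USY = 59°  [△YUS]
5. ∠FSY = 121°  [linear pair at S on UF]
6. ∠FYS = 11°  [△YSF]

∠FYS = 11°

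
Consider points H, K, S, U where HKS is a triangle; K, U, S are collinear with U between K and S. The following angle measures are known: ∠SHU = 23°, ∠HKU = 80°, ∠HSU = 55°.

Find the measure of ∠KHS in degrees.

∠KHS = 45°

1. ∠HKS = 80°  [U on ray KS]
2. ∠HSK = 55°  [U on ray SK]
3. ∠KHS = 45°  [△HKS]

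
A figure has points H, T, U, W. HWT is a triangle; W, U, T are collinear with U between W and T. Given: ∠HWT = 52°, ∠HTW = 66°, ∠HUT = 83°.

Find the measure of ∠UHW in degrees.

∠UHW = 31°

1. ∠HWU = 52°  [U on ray WT]
2. ∠HUW = 97°  [linear pair at U on WT]
3. ∠UHW = 31°  [△HWU]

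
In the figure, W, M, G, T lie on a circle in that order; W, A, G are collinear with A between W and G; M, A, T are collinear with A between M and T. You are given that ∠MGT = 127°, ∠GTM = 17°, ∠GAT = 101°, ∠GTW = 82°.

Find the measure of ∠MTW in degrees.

∠MTW = 65°

1. ∠TGW = 62°  [△GAT]
2. ∠TAW = 79°  [linear pair at A on WG]
3. ∠GWT = 36°  [△WGT]
4. ∠MTW = 65°  [△WAT]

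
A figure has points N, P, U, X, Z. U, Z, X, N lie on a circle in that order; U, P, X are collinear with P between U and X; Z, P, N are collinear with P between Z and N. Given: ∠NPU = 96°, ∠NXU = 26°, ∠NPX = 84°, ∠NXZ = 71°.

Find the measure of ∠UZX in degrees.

∠UZX = 65°

1. ∠XPZ = 96°  [vertical angles at P]
2. ∠NZU = 26°  [same arc UN]
3. ∠XNZ = 70°  [△XPN]
4. ∠UPZ = 84°  [vertical angles at P]
5. ∠NZX = 39°  [△ZXN]
6. ∠UXZ = 45°  [△ZPX]
7. ∠XUZ = 70°  [△UPZ]
8. ∠UZX = 65°  [△UZX]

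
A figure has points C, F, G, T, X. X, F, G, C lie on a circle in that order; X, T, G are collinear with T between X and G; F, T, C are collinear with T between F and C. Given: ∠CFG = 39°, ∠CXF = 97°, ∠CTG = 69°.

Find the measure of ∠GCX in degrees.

∠GCX = 88°

1. ∠CXG = 39°  [same arc GC]
2. ∠CGF = 83°  [cyclic XFGC, opposite ∠X+∠G]
3. ∠FCG = 58°  [△FGC]
4. ∠CGX = 53°  [△GTC]
5. ∠GCX = 88°  [△XGC]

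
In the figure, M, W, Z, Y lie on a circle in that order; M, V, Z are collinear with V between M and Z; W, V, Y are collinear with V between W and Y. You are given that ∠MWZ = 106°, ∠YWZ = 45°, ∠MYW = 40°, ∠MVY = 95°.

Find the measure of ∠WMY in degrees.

∠WMY = 79°

1. ∠MYZ = 74°  [cyclic MWZY, opposite ∠W+∠Y]
2. ∠YMZ = 45°  [same arc ZY]
3. ∠MZY = 61°  [△MZY]
4. ∠MWY = 61°  [same arc MY]
5. ∠WMY = 79°  [△MWY]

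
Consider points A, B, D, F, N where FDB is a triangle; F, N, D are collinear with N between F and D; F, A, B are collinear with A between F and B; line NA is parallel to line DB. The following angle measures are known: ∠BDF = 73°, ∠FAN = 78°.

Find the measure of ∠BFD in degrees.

∠BFD = 29°

1. ∠ANF = 73°  [NA∥DB, corresponding at N]
2. ∠AFN = 29°  [△FNA]
3. ∠BFD = 29°  [N on FD, A on FB]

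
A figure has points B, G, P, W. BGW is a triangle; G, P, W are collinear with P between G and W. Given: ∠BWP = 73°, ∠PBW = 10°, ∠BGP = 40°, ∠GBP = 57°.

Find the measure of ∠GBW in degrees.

∠GBW = 67°

1. ∠BWG = 73°  [P on ray WG]
2. ∠BGW = 40°  [P on ray GW]
3. ∠GBW = 67°  [△BGW]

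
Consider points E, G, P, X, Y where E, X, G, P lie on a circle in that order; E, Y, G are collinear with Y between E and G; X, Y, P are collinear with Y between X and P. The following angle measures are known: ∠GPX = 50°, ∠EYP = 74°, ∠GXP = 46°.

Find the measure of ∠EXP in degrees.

∠EXP = 24°

1. ∠PGX = 84°  [△XGP]
2. ∠GEP = 46°  [same arc GP]
3. ∠PEX = 96°  [cyclic EXGP, opposite ∠E+∠G]
4. ∠EPX = 60°  [△EYP]
5. ∠EXP = 24°  [△EXP]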